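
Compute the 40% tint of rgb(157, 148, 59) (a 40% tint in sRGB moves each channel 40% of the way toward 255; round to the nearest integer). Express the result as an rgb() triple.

rgb(196, 191, 137)

A 40% tint moves each channel 40% toward 255:
  R: 157 + 0.4×(255−157) = 157 + 39.2 = 196.2 → 196
  G: 148 + 42.8 = 190.8 → 191
  B: 59 + 78.4 = 137.4 → 137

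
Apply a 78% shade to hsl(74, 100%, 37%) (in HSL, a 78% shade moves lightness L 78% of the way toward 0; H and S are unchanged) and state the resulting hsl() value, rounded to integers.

hsl(74, 100%, 8%)

L moves 78% from 37 toward 0: 37 − 28.86 = 8.14 → 8.
H and S are unchanged.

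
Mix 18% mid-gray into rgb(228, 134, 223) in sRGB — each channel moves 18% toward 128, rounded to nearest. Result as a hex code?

#d285ce

Lerp each channel 18% toward 128:
  R: 228 − 18 = 210 → 210
  G: 134 + 0.18×(128−134) = 134 − 1.08 = 132.92 → 133
  B: 223 + 0.18×(128−223) = 223 − 17.1 = 205.9 → 206
rgb(210, 133, 206) = #d285ce.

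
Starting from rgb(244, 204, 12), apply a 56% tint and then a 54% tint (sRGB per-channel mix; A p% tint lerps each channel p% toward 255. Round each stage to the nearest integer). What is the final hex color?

#fdf5ce

A 56% tint moves each channel 56% toward 255:
  R: 244 + 0.56×(255−244) = 244 + 6.16 = 250.16 → 250
  G: 204 + 28.56 = 232.56 → 233
  B: 12 + 0.56×(255−12) = 12 + 136.08 = 148.08 → 148
After the tint: rgb(250, 233, 148) = #fae994.
Lerp each channel 54% toward 255:
  R: 250 + 2.7 = 252.7 → 253
  G: 233 + 0.54×(255−233) = 233 + 11.88 = 244.88 → 245
  B: 148 + 0.54×(255−148) = 148 + 57.78 = 205.78 → 206
rgb(253, 245, 206) = #fdf5ce.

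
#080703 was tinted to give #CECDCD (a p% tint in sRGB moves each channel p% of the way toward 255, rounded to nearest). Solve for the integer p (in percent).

80%

#080703 is rgb(8, 7, 3); #CECDCD is rgb(206, 205, 205).
On the B channel (widest range): 205 ≈ 3 + (p/100)(255 − 3), so p ≈ 100×(205 − 3)/(255 − 3) = 20200/252 = 80.16.
p = 80 reproduces all three channels after rounding.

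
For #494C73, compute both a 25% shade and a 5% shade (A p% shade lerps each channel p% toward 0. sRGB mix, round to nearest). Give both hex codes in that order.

#373956, #45486D

#494C73 is rgb(73, 76, 115).
25% shade:
  R: 73 − 18.25 = 54.75 → 55
  G: 76 − 19 = 57 → 57
  B: 115 + 0.25×(0−115) = 115 − 28.75 = 86.25 → 86
  → #373956
5% shade:
  R: 73 + 0.05×(0−73) = 73 − 3.65 = 69.35 → 69
  G: 76 + 0.05×(0−76) = 76 − 3.8 = 72.2 → 72
  B: 115 − 5.75 = 109.25 → 109
  → #45486D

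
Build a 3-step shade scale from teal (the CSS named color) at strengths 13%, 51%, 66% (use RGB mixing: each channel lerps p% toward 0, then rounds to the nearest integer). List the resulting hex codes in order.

#006f6f, #003f3f, #002c2c

CSS teal is rgb(0, 128, 128).
13%: (0→0, 128 − 16.64 = 111.36→111, 128 − 16.64 = 111.36→111) → #006f6f
51%: (0→0, 128 − 65.28 = 62.72→63, 128 − 65.28 = 62.72→63) → #003f3f
66%: (0→0, 128 − 84.48 = 43.52→44, 128 − 84.48 = 43.52→44) → #002c2c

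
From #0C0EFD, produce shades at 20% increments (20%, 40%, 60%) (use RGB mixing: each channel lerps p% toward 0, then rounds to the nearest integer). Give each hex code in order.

#0A0BCA, #070898, #050665

#0C0EFD is rgb(12, 14, 253).
20%: (12 − 2.4 = 9.6→10, 14 − 2.8 = 11.2→11, 253 − 50.6 = 202.4→202) → #0A0BCA
40%: (12 − 4.8 = 7.2→7, 14 − 5.6 = 8.4→8, 253 − 101.2 = 151.8→152) → #070898
60%: (12 − 7.2 = 4.8→5, 14 − 8.4 = 5.6→6, 253 − 151.8 = 101.2→101) → #050665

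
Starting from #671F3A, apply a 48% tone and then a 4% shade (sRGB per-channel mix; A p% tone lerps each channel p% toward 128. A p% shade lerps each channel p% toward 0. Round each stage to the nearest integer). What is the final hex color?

#671F3A is rgb(103, 31, 58).
Lerp each channel 48% toward 128:
  R: 103 + 0.48×(128−103) = 103 + 12 = 115 → 115
  G: 31 + 0.48×(128−31) = 31 + 46.56 = 77.56 → 78
  B: 58 + 0.48×(128−58) = 58 + 33.6 = 91.6 → 92
After the tone: rgb(115, 78, 92) = #734E5C.
A 4% shade moves each channel 4% toward 0:
  R: 115 − 4.6 = 110.4 → 110
  G: 78 − 3.12 = 74.88 → 75
  B: 92 − 3.68 = 88.32 → 88
rgb(110, 75, 88) = #6E4B58.

#6E4B58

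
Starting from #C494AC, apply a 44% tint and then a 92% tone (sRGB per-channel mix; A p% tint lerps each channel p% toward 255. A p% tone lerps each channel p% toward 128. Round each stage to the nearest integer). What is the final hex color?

#888586

#C494AC is rgb(196, 148, 172).
A 44% tint moves each channel 44% toward 255:
  R: 196 + 0.44×(255−196) = 196 + 25.96 = 221.96 → 222
  G: 148 + 0.44×(255−148) = 148 + 47.08 = 195.08 → 195
  B: 172 + 0.44×(255−172) = 172 + 36.52 = 208.52 → 209
After the tint: rgb(222, 195, 209) = #DEC3D1.
Lerp each channel 92% toward 128:
  R: 222 − 86.48 = 135.52 → 136
  G: 195 − 61.64 = 133.36 → 133
  B: 209 + 0.92×(128−209) = 209 − 74.52 = 134.48 → 134
rgb(136, 133, 134) = #888586.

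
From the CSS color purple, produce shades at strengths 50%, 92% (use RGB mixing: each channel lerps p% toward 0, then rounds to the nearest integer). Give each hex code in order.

CSS purple is rgb(128, 0, 128).
50%: (128 − 64 = 64→64, 0→0, 128 − 64 = 64→64) → #400040
92%: (128 − 117.76 = 10.24→10, 0→0, 128 − 117.76 = 10.24→10) → #0a000a

#400040, #0a000a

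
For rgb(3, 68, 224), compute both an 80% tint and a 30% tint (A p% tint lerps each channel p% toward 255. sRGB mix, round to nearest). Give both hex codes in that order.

#cddaf9, #4f7ce9

80% tint:
  R: 3 + 0.8×(255−3) = 3 + 201.6 = 204.6 → 205
  G: 68 + 0.8×(255−68) = 68 + 149.6 = 217.6 → 218
  B: 224 + 0.8×(255−224) = 224 + 24.8 = 248.8 → 249
  → #cddaf9
30% tint:
  R: 3 + 0.3×(255−3) = 3 + 75.6 = 78.6 → 79
  G: 68 + 0.3×(255−68) = 68 + 56.1 = 124.1 → 124
  B: 224 + 0.3×(255−224) = 224 + 9.3 = 233.3 → 233
  → #4f7ce9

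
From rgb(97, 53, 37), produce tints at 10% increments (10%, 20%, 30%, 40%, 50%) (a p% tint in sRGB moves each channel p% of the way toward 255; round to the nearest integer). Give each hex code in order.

#71493b, #815d51, #907266, #a0867c, #b09a92

10%: (97 + 15.8 = 112.8→113, 53 + 20.2 = 73.2→73, 37 + 21.8 = 58.8→59) → #71493b
20%: (97 + 31.6 = 128.6→129, 53 + 40.4 = 93.4→93, 37 + 43.6 = 80.6→81) → #815d51
30%: (97 + 47.4 = 144.4→144, 53 + 60.6 = 113.6→114, 37 + 65.4 = 102.4→102) → #907266
40%: (97 + 63.2 = 160.2→160, 53 + 80.8 = 133.8→134, 37 + 87.2 = 124.2→124) → #a0867c
50%: (97 + 79 = 176→176, 53 + 101 = 154→154, 37 + 109 = 146→146) → #b09a92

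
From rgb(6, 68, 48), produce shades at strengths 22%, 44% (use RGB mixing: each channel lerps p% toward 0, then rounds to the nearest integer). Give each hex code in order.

#053525, #03261B

22%: (6 − 1.32 = 4.68→5, 68 − 14.96 = 53.04→53, 48 − 10.56 = 37.44→37) → #053525
44%: (6 − 2.64 = 3.36→3, 68 − 29.92 = 38.08→38, 48 − 21.12 = 26.88→27) → #03261B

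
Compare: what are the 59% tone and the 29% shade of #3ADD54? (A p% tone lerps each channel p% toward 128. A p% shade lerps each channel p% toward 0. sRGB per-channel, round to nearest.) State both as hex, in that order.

#3ADD54 is rgb(58, 221, 84).
59% tone:
  R: 58 + 41.3 = 99.3 → 99
  G: 221 + 0.59×(128−221) = 221 − 54.87 = 166.13 → 166
  B: 84 + 0.59×(128−84) = 84 + 25.96 = 109.96 → 110
  → #63A66E
29% shade:
  R: 58 − 16.82 = 41.18 → 41
  G: 221 − 64.09 = 156.91 → 157
  B: 84 − 24.36 = 59.64 → 60
  → #299D3C

#63A66E, #299D3C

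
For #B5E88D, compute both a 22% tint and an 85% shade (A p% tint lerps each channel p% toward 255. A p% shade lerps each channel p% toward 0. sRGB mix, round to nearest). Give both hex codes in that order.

#B5E88D is rgb(181, 232, 141).
22% tint:
  R: 181 + 0.22×(255−181) = 181 + 16.28 = 197.28 → 197
  G: 232 + 5.06 = 237.06 → 237
  B: 141 + 0.22×(255−141) = 141 + 25.08 = 166.08 → 166
  → #C5EDA6
85% shade:
  R: 181 + 0.85×(0−181) = 181 − 153.85 = 27.15 → 27
  G: 232 + 0.85×(0−232) = 232 − 197.2 = 34.8 → 35
  B: 141 − 119.85 = 21.15 → 21
  → #1B2315

#C5EDA6, #1B2315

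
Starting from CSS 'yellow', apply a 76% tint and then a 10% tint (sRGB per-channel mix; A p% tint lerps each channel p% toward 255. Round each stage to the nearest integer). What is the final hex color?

#ffffc8

CSS yellow is rgb(255, 255, 0).
Per channel, c → c + 0.76(255 − c):
  R: 255 + 0.76×(255−255) = 255 + 0 = 255 → 255
  G: 255 + 0.76×(255−255) = 255 + 0 = 255 → 255
  B: 0 + 193.8 = 193.8 → 194
After the tint: rgb(255, 255, 194) = #ffffc2.
Lerp each channel 10% toward 255:
  R: 255 + 0.1×(255−255) = 255 + 0 = 255 → 255
  G: 255 + 0 = 255 → 255
  B: 194 + 0.1×(255−194) = 194 + 6.1 = 200.1 → 200
rgb(255, 255, 200) = #ffffc8.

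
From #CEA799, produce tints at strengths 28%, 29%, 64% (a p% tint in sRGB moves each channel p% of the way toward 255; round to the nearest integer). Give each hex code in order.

#DCC0B6, #DCC1B7, #EDDFDA

#CEA799 is rgb(206, 167, 153).
28%: (206 + 13.72 = 219.72→220, 167 + 24.64 = 191.64→192, 153 + 28.56 = 181.56→182) → #DCC0B6
29%: (206 + 14.21 = 220.21→220, 167 + 25.52 = 192.52→193, 153 + 29.58 = 182.58→183) → #DCC1B7
64%: (206 + 31.36 = 237.36→237, 167 + 56.32 = 223.32→223, 153 + 65.28 = 218.28→218) → #EDDFDA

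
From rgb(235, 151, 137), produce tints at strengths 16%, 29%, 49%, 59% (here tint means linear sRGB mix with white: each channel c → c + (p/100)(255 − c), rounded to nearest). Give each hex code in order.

#eea89c, #f1b5ab, #f5cac3, #f7d4cf

16%: (235 + 3.2 = 238.2→238, 151 + 16.64 = 167.64→168, 137 + 18.88 = 155.88→156) → #eea89c
29%: (235 + 5.8 = 240.8→241, 151 + 30.16 = 181.16→181, 137 + 34.22 = 171.22→171) → #f1b5ab
49%: (235 + 9.8 = 244.8→245, 151 + 50.96 = 201.96→202, 137 + 57.82 = 194.82→195) → #f5cac3
59%: (235 + 11.8 = 246.8→247, 151 + 61.36 = 212.36→212, 137 + 69.62 = 206.62→207) → #f7d4cf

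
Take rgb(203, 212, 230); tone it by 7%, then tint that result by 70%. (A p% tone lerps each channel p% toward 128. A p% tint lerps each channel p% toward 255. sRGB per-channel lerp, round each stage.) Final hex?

#EEF0F5

Per channel, c → c + 0.07(128 − c):
  R: 203 − 5.25 = 197.75 → 198
  G: 212 + 0.07×(128−212) = 212 − 5.88 = 206.12 → 206
  B: 230 + 0.07×(128−230) = 230 − 7.14 = 222.86 → 223
After the tone: rgb(198, 206, 223) = #C6CEDF.
Lerp each channel 70% toward 255:
  R: 198 + 39.9 = 237.9 → 238
  G: 206 + 0.7×(255−206) = 206 + 34.3 = 240.3 → 240
  B: 223 + 0.7×(255−223) = 223 + 22.4 = 245.4 → 245
rgb(238, 240, 245) = #EEF0F5.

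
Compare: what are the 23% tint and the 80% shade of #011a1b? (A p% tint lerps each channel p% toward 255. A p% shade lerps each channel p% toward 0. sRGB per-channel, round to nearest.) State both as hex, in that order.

#3b4f4f, #000505

#011a1b is rgb(1, 26, 27).
23% tint:
  R: 1 + 58.42 = 59.42 → 59
  G: 26 + 0.23×(255−26) = 26 + 52.67 = 78.67 → 79
  B: 27 + 0.23×(255−27) = 27 + 52.44 = 79.44 → 79
  → #3b4f4f
80% shade:
  R: 1 + 0.8×(0−1) = 1 − 0.8 = 0.2 → 0
  G: 26 + 0.8×(0−26) = 26 − 20.8 = 5.2 → 5
  B: 27 + 0.8×(0−27) = 27 − 21.6 = 5.4 → 5
  → #000505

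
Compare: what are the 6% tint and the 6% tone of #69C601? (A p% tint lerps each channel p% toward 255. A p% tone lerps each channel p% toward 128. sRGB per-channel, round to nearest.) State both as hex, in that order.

#69C601 is rgb(105, 198, 1).
6% tint:
  R: 105 + 0.06×(255−105) = 105 + 9 = 114 → 114
  G: 198 + 0.06×(255−198) = 198 + 3.42 = 201.42 → 201
  B: 1 + 0.06×(255−1) = 1 + 15.24 = 16.24 → 16
  → #72C910
6% tone:
  R: 105 + 1.38 = 106.38 → 106
  G: 198 − 4.2 = 193.8 → 194
  B: 1 + 7.62 = 8.62 → 9
  → #6AC209

#72C910, #6AC209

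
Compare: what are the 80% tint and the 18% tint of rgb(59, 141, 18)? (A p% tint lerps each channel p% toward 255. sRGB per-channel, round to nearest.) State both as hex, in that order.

80% tint:
  R: 59 + 0.8×(255−59) = 59 + 156.8 = 215.8 → 216
  G: 141 + 0.8×(255−141) = 141 + 91.2 = 232.2 → 232
  B: 18 + 189.6 = 207.6 → 208
  → #D8E8D0
18% tint:
  R: 59 + 0.18×(255−59) = 59 + 35.28 = 94.28 → 94
  G: 141 + 0.18×(255−141) = 141 + 20.52 = 161.52 → 162
  B: 18 + 0.18×(255−18) = 18 + 42.66 = 60.66 → 61
  → #5EA23D

#D8E8D0, #5EA23D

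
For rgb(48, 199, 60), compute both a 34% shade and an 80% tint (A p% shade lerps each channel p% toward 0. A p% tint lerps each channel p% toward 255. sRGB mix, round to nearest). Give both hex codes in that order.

#208328, #D6F4D8

34% shade:
  R: 48 − 16.32 = 31.68 → 32
  G: 199 − 67.66 = 131.34 → 131
  B: 60 − 20.4 = 39.6 → 40
  → #208328
80% tint:
  R: 48 + 0.8×(255−48) = 48 + 165.6 = 213.6 → 214
  G: 199 + 0.8×(255−199) = 199 + 44.8 = 243.8 → 244
  B: 60 + 156 = 216 → 216
  → #D6F4D8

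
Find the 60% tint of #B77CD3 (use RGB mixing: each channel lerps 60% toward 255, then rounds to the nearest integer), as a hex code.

#E2CBED

#B77CD3 is rgb(183, 124, 211).
A 60% tint moves each channel 60% toward 255:
  R: 183 + 0.6×(255−183) = 183 + 43.2 = 226.2 → 226
  G: 124 + 0.6×(255−124) = 124 + 78.6 = 202.6 → 203
  B: 211 + 26.4 = 237.4 → 237
rgb(226, 203, 237) = #E2CBED.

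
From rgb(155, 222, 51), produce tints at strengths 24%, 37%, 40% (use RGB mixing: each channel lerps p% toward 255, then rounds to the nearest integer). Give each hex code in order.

#B3E664, #C0EA7E, #C3EB85

24%: (155 + 24 = 179→179, 222 + 7.92 = 229.92→230, 51 + 48.96 = 99.96→100) → #B3E664
37%: (155 + 37 = 192→192, 222 + 12.21 = 234.21→234, 51 + 75.48 = 126.48→126) → #C0EA7E
40%: (155 + 40 = 195→195, 222 + 13.2 = 235.2→235, 51 + 81.6 = 132.6→133) → #C3EB85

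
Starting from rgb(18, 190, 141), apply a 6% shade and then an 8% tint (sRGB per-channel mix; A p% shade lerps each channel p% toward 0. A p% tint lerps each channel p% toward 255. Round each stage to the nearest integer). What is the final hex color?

#24B98F

Per channel, c → c + 0.06(0 − c):
  R: 18 − 1.08 = 16.92 → 17
  G: 190 + 0.06×(0−190) = 190 − 11.4 = 178.6 → 179
  B: 141 − 8.46 = 132.54 → 133
After the shade: rgb(17, 179, 133) = #11B385.
An 8% tint moves each channel 8% toward 255:
  R: 17 + 0.08×(255−17) = 17 + 19.04 = 36.04 → 36
  G: 179 + 0.08×(255−179) = 179 + 6.08 = 185.08 → 185
  B: 133 + 0.08×(255−133) = 133 + 9.76 = 142.76 → 143
rgb(36, 185, 143) = #24B98F.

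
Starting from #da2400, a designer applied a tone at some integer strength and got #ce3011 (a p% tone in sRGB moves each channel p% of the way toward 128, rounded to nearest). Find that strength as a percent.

#da2400 is rgb(218, 36, 0); #ce3011 is rgb(206, 48, 17).
On the B channel (widest range): 17 ≈ 0 + (p/100)(128 − 0), so p ≈ 100×(17 − 0)/(128 − 0) = 1700/128 = 13.28.
p = 13 reproduces all three channels after rounding.

13%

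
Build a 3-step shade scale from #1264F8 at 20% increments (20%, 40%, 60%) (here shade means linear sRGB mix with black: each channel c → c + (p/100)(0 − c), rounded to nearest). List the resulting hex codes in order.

#1264F8 is rgb(18, 100, 248).
20%: (18 − 3.6 = 14.4→14, 100 − 20 = 80→80, 248 − 49.6 = 198.4→198) → #0E50C6
40%: (18 − 7.2 = 10.8→11, 100 − 40 = 60→60, 248 − 99.2 = 148.8→149) → #0B3C95
60%: (18 − 10.8 = 7.2→7, 100 − 60 = 40→40, 248 − 148.8 = 99.2→99) → #072863

#0E50C6, #0B3C95, #072863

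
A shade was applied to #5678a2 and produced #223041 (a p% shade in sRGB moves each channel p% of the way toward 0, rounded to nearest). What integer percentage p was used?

#5678a2 is rgb(86, 120, 162); #223041 is rgb(34, 48, 65).
On the B channel (widest range): 65 ≈ 162 + (p/100)(0 − 162), so p ≈ 100×(65 − 162)/(0 − 162) = -9700/-162 = 59.88.
p = 60 reproduces all three channels after rounding.

60%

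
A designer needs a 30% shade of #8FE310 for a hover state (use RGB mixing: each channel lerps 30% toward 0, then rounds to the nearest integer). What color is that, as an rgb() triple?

#8FE310 is rgb(143, 227, 16).
A 30% shade moves each channel 30% toward 0:
  R: 143 + 0.3×(0−143) = 143 − 42.9 = 100.1 → 100
  G: 227 − 68.1 = 158.9 → 159
  B: 16 − 4.8 = 11.2 → 11

rgb(100, 159, 11)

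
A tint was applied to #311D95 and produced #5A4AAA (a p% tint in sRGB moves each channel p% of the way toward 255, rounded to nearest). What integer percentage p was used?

#311D95 is rgb(49, 29, 149); #5A4AAA is rgb(90, 74, 170).
On the G channel (widest range): 74 ≈ 29 + (p/100)(255 − 29), so p ≈ 100×(74 − 29)/(255 − 29) = 4500/226 = 19.91.
p = 20 reproduces all three channels after rounding.

20%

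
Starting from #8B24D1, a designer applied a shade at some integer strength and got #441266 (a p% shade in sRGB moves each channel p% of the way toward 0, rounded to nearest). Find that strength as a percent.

#8B24D1 is rgb(139, 36, 209); #441266 is rgb(68, 18, 102).
On the B channel (widest range): 102 ≈ 209 + (p/100)(0 − 209), so p ≈ 100×(102 − 209)/(0 − 209) = -10700/-209 = 51.20.
p = 51 reproduces all three channels after rounding.

51%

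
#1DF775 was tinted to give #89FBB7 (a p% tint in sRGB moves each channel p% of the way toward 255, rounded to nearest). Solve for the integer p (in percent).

#1DF775 is rgb(29, 247, 117); #89FBB7 is rgb(137, 251, 183).
On the R channel (widest range): 137 ≈ 29 + (p/100)(255 − 29), so p ≈ 100×(137 − 29)/(255 − 29) = 10800/226 = 47.79.
p = 48 reproduces all three channels after rounding.

48%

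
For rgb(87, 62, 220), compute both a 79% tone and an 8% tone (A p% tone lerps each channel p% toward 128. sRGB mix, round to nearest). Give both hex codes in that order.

79% tone:
  R: 87 + 32.39 = 119.39 → 119
  G: 62 + 52.14 = 114.14 → 114
  B: 220 + 0.79×(128−220) = 220 − 72.68 = 147.32 → 147
  → #777293
8% tone:
  R: 87 + 0.08×(128−87) = 87 + 3.28 = 90.28 → 90
  G: 62 + 5.28 = 67.28 → 67
  B: 220 + 0.08×(128−220) = 220 − 7.36 = 212.64 → 213
  → #5a43d5

#777293, #5a43d5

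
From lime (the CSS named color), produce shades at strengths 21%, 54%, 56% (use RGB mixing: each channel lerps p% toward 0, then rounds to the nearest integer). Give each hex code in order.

CSS lime is rgb(0, 255, 0).
21%: (0→0, 255 − 53.55 = 201.45→201, 0→0) → #00c900
54%: (0→0, 255 − 137.7 = 117.3→117, 0→0) → #007500
56%: (0→0, 255 − 142.8 = 112.2→112, 0→0) → #007000

#00c900, #007500, #007000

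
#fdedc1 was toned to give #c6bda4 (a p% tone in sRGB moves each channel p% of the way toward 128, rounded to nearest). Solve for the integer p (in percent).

#fdedc1 is rgb(253, 237, 193); #c6bda4 is rgb(198, 189, 164).
On the R channel (widest range): 198 ≈ 253 + (p/100)(128 − 253), so p ≈ 100×(198 − 253)/(128 − 253) = -5500/-125 = 44.00.
p = 44 reproduces all three channels after rounding.

44%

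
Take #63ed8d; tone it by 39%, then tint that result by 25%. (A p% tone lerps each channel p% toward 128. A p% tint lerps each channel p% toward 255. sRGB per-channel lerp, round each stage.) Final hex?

#92d1a6

#63ed8d is rgb(99, 237, 141).
A 39% tone moves each channel 39% toward 128:
  R: 99 + 11.31 = 110.31 → 110
  G: 237 − 42.51 = 194.49 → 194
  B: 141 + 0.39×(128−141) = 141 − 5.07 = 135.93 → 136
After the tone: rgb(110, 194, 136) = #6ec288.
Per channel, c → c + 0.25(255 − c):
  R: 110 + 36.25 = 146.25 → 146
  G: 194 + 15.25 = 209.25 → 209
  B: 136 + 0.25×(255−136) = 136 + 29.75 = 165.75 → 166
rgb(146, 209, 166) = #92d1a6.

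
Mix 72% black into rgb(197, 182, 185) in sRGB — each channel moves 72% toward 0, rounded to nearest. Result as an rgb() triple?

Per channel, c → c + 0.72(0 − c):
  R: 197 + 0.72×(0−197) = 197 − 141.84 = 55.16 → 55
  G: 182 − 131.04 = 50.96 → 51
  B: 185 − 133.2 = 51.8 → 52

rgb(55, 51, 52)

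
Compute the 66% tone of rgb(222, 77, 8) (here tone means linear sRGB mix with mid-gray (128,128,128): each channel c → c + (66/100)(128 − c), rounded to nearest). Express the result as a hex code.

#A06F57

Lerp each channel 66% toward 128:
  R: 222 + 0.66×(128−222) = 222 − 62.04 = 159.96 → 160
  G: 77 + 33.66 = 110.66 → 111
  B: 8 + 0.66×(128−8) = 8 + 79.2 = 87.2 → 87
rgb(160, 111, 87) = #A06F57.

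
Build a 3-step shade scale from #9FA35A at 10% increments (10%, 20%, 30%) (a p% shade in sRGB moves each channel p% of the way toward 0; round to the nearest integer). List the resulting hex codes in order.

#9FA35A is rgb(159, 163, 90).
10%: (159 − 15.9 = 143.1→143, 163 − 16.3 = 146.7→147, 90 − 9 = 81→81) → #8F9351
20%: (159 − 31.8 = 127.2→127, 163 − 32.6 = 130.4→130, 90 − 18 = 72→72) → #7F8248
30%: (159 − 47.7 = 111.3→111, 163 − 48.9 = 114.1→114, 90 − 27 = 63→63) → #6F723F

#8F9351, #7F8248, #6F723F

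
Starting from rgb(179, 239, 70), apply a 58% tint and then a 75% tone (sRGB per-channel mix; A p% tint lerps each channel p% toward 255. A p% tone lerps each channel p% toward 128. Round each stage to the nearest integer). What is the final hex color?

Per channel, c → c + 0.58(255 − c):
  R: 179 + 0.58×(255−179) = 179 + 44.08 = 223.08 → 223
  G: 239 + 0.58×(255−239) = 239 + 9.28 = 248.28 → 248
  B: 70 + 107.3 = 177.3 → 177
After the tint: rgb(223, 248, 177) = #DFF8B1.
A 75% tone moves each channel 75% toward 128:
  R: 223 + 0.75×(128−223) = 223 − 71.25 = 151.75 → 152
  G: 248 + 0.75×(128−248) = 248 − 90 = 158 → 158
  B: 177 − 36.75 = 140.25 → 140
rgb(152, 158, 140) = #989E8C.

#989E8C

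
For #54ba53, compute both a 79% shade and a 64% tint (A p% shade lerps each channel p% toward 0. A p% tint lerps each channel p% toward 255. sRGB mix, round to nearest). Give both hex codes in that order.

#122711, #c1e6c1

#54ba53 is rgb(84, 186, 83).
79% shade:
  R: 84 + 0.79×(0−84) = 84 − 66.36 = 17.64 → 18
  G: 186 − 146.94 = 39.06 → 39
  B: 83 + 0.79×(0−83) = 83 − 65.57 = 17.43 → 17
  → #122711
64% tint:
  R: 84 + 0.64×(255−84) = 84 + 109.44 = 193.44 → 193
  G: 186 + 0.64×(255−186) = 186 + 44.16 = 230.16 → 230
  B: 83 + 110.08 = 193.08 → 193
  → #c1e6c1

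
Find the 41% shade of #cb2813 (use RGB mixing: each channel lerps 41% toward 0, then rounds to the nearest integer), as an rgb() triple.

rgb(120, 24, 11)

#cb2813 is rgb(203, 40, 19).
Lerp each channel 41% toward 0:
  R: 203 + 0.41×(0−203) = 203 − 83.23 = 119.77 → 120
  G: 40 + 0.41×(0−40) = 40 − 16.4 = 23.6 → 24
  B: 19 + 0.41×(0−19) = 19 − 7.79 = 11.21 → 11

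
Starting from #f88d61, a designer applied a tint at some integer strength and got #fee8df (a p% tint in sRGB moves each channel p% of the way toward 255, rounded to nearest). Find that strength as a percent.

#f88d61 is rgb(248, 141, 97); #fee8df is rgb(254, 232, 223).
On the B channel (widest range): 223 ≈ 97 + (p/100)(255 − 97), so p ≈ 100×(223 − 97)/(255 − 97) = 12600/158 = 79.75.
p = 80 reproduces all three channels after rounding.

80%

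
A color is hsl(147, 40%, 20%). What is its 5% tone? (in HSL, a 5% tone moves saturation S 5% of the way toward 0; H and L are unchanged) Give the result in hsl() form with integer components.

hsl(147, 38%, 20%)

S moves 5% from 40 toward 0: 40 − 2 = 38 → 38.
H and L are unchanged.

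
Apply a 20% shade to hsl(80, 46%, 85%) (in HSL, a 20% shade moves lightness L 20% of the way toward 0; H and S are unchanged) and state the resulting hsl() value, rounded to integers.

hsl(80, 46%, 68%)

L moves 20% from 85 toward 0: 85 − 17 = 68 → 68.
H and S are unchanged.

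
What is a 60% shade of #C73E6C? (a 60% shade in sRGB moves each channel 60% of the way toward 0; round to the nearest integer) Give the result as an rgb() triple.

#C73E6C is rgb(199, 62, 108).
A 60% shade moves each channel 60% toward 0:
  R: 199 − 119.4 = 79.6 → 80
  G: 62 + 0.6×(0−62) = 62 − 37.2 = 24.8 → 25
  B: 108 + 0.6×(0−108) = 108 − 64.8 = 43.2 → 43

rgb(80, 25, 43)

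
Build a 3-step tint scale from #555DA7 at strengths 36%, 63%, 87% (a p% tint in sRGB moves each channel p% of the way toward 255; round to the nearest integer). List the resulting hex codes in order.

#555DA7 is rgb(85, 93, 167).
36%: (85 + 61.2 = 146.2→146, 93 + 58.32 = 151.32→151, 167 + 31.68 = 198.68→199) → #9297C7
63%: (85 + 107.1 = 192.1→192, 93 + 102.06 = 195.06→195, 167 + 55.44 = 222.44→222) → #C0C3DE
87%: (85 + 147.9 = 232.9→233, 93 + 140.94 = 233.94→234, 167 + 76.56 = 243.56→244) → #E9EAF4

#9297C7, #C0C3DE, #E9EAF4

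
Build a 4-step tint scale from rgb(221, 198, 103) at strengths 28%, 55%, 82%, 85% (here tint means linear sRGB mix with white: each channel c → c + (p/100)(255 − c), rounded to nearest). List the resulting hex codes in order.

28%: (221 + 9.52 = 230.52→231, 198 + 15.96 = 213.96→214, 103 + 42.56 = 145.56→146) → #E7D692
55%: (221 + 18.7 = 239.7→240, 198 + 31.35 = 229.35→229, 103 + 83.6 = 186.6→187) → #F0E5BB
82%: (221 + 27.88 = 248.88→249, 198 + 46.74 = 244.74→245, 103 + 124.64 = 227.64→228) → #F9F5E4
85%: (221 + 28.9 = 249.9→250, 198 + 48.45 = 246.45→246, 103 + 129.2 = 232.2→232) → #FAF6E8

#E7D692, #F0E5BB, #F9F5E4, #FAF6E8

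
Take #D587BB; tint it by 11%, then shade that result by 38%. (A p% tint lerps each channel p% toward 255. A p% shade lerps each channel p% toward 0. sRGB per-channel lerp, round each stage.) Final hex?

#D587BB is rgb(213, 135, 187).
Lerp each channel 11% toward 255:
  R: 213 + 4.62 = 217.62 → 218
  G: 135 + 0.11×(255−135) = 135 + 13.2 = 148.2 → 148
  B: 187 + 0.11×(255−187) = 187 + 7.48 = 194.48 → 194
After the tint: rgb(218, 148, 194) = #DA94C2.
Lerp each channel 38% toward 0:
  R: 218 + 0.38×(0−218) = 218 − 82.84 = 135.16 → 135
  G: 148 + 0.38×(0−148) = 148 − 56.24 = 91.76 → 92
  B: 194 + 0.38×(0−194) = 194 − 73.72 = 120.28 → 120
rgb(135, 92, 120) = #875C78.

#875C78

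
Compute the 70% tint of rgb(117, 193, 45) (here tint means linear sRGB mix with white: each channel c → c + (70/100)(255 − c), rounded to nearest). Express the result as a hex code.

#D6ECC0

A 70% tint moves each channel 70% toward 255:
  R: 117 + 96.6 = 213.6 → 214
  G: 193 + 0.7×(255−193) = 193 + 43.4 = 236.4 → 236
  B: 45 + 0.7×(255−45) = 45 + 147 = 192 → 192
rgb(214, 236, 192) = #D6ECC0.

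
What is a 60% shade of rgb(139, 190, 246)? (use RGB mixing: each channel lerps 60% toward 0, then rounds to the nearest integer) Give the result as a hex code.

#384C62

Per channel, c → c + 0.6(0 − c):
  R: 139 + 0.6×(0−139) = 139 − 83.4 = 55.6 → 56
  G: 190 − 114 = 76 → 76
  B: 246 + 0.6×(0−246) = 246 − 147.6 = 98.4 → 98
rgb(56, 76, 98) = #384C62.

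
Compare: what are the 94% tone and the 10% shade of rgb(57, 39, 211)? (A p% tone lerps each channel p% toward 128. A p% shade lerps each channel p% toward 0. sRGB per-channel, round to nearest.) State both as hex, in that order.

94% tone:
  R: 57 + 0.94×(128−57) = 57 + 66.74 = 123.74 → 124
  G: 39 + 0.94×(128−39) = 39 + 83.66 = 122.66 → 123
  B: 211 − 78.02 = 132.98 → 133
  → #7C7B85
10% shade:
  R: 57 + 0.1×(0−57) = 57 − 5.7 = 51.3 → 51
  G: 39 + 0.1×(0−39) = 39 − 3.9 = 35.1 → 35
  B: 211 + 0.1×(0−211) = 211 − 21.1 = 189.9 → 190
  → #3323BE

#7C7B85, #3323BE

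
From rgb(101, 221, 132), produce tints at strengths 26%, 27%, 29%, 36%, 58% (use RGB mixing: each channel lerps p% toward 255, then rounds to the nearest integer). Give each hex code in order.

26%: (101 + 40.04 = 141.04→141, 221 + 8.84 = 229.84→230, 132 + 31.98 = 163.98→164) → #8de6a4
27%: (101 + 41.58 = 142.58→143, 221 + 9.18 = 230.18→230, 132 + 33.21 = 165.21→165) → #8fe6a5
29%: (101 + 44.66 = 145.66→146, 221 + 9.86 = 230.86→231, 132 + 35.67 = 167.67→168) → #92e7a8
36%: (101 + 55.44 = 156.44→156, 221 + 12.24 = 233.24→233, 132 + 44.28 = 176.28→176) → #9ce9b0
58%: (101 + 89.32 = 190.32→190, 221 + 19.72 = 240.72→241, 132 + 71.34 = 203.34→203) → #bef1cb

#8de6a4, #8fe6a5, #92e7a8, #9ce9b0, #bef1cb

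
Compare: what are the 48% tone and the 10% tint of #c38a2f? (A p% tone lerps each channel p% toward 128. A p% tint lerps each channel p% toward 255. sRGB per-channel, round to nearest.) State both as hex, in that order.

#c38a2f is rgb(195, 138, 47).
48% tone:
  R: 195 − 32.16 = 162.84 → 163
  G: 138 − 4.8 = 133.2 → 133
  B: 47 + 0.48×(128−47) = 47 + 38.88 = 85.88 → 86
  → #a38556
10% tint:
  R: 195 + 0.1×(255−195) = 195 + 6 = 201 → 201
  G: 138 + 11.7 = 149.7 → 150
  B: 47 + 0.1×(255−47) = 47 + 20.8 = 67.8 → 68
  → #c99644

#a38556, #c99644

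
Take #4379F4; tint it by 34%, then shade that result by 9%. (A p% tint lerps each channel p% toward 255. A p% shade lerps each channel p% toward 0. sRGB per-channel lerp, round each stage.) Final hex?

#7798E2

#4379F4 is rgb(67, 121, 244).
A 34% tint moves each channel 34% toward 255:
  R: 67 + 0.34×(255−67) = 67 + 63.92 = 130.92 → 131
  G: 121 + 45.56 = 166.56 → 167
  B: 244 + 0.34×(255−244) = 244 + 3.74 = 247.74 → 248
After the tint: rgb(131, 167, 248) = #83A7F8.
A 9% shade moves each channel 9% toward 0:
  R: 131 − 11.79 = 119.21 → 119
  G: 167 − 15.03 = 151.97 → 152
  B: 248 + 0.09×(0−248) = 248 − 22.32 = 225.68 → 226
rgb(119, 152, 226) = #7798E2.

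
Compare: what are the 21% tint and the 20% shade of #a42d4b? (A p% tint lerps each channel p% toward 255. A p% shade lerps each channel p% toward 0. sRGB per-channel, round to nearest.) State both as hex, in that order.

#b75971, #83243c

#a42d4b is rgb(164, 45, 75).
21% tint:
  R: 164 + 19.11 = 183.11 → 183
  G: 45 + 44.1 = 89.1 → 89
  B: 75 + 0.21×(255−75) = 75 + 37.8 = 112.8 → 113
  → #b75971
20% shade:
  R: 164 − 32.8 = 131.2 → 131
  G: 45 + 0.2×(0−45) = 45 − 9 = 36 → 36
  B: 75 − 15 = 60 → 60
  → #83243c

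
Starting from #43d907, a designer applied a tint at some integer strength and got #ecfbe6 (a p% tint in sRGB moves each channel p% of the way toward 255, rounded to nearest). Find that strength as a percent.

90%

#43d907 is rgb(67, 217, 7); #ecfbe6 is rgb(236, 251, 230).
On the B channel (widest range): 230 ≈ 7 + (p/100)(255 − 7), so p ≈ 100×(230 − 7)/(255 − 7) = 22300/248 = 89.92.
p = 90 reproduces all three channels after rounding.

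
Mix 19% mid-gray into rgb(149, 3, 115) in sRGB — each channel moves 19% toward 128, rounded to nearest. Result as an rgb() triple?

rgb(145, 27, 117)

A 19% tone moves each channel 19% toward 128:
  R: 149 + 0.19×(128−149) = 149 − 3.99 = 145.01 → 145
  G: 3 + 0.19×(128−3) = 3 + 23.75 = 26.75 → 27
  B: 115 + 2.47 = 117.47 → 117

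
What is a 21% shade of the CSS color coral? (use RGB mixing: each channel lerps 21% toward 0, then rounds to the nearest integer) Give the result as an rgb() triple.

rgb(201, 100, 63)

CSS coral is rgb(255, 127, 80).
Lerp each channel 21% toward 0:
  R: 255 + 0.21×(0−255) = 255 − 53.55 = 201.45 → 201
  G: 127 − 26.67 = 100.33 → 100
  B: 80 − 16.8 = 63.2 → 63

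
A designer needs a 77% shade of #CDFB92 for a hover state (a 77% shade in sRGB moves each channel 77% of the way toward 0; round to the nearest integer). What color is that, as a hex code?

#CDFB92 is rgb(205, 251, 146).
Per channel, c → c + 0.77(0 − c):
  R: 205 + 0.77×(0−205) = 205 − 157.85 = 47.15 → 47
  G: 251 + 0.77×(0−251) = 251 − 193.27 = 57.73 → 58
  B: 146 + 0.77×(0−146) = 146 − 112.42 = 33.58 → 34
rgb(47, 58, 34) = #2F3A22.

#2F3A22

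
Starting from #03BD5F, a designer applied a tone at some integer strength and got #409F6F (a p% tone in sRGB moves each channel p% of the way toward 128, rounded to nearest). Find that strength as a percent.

49%

#03BD5F is rgb(3, 189, 95); #409F6F is rgb(64, 159, 111).
On the R channel (widest range): 64 ≈ 3 + (p/100)(128 − 3), so p ≈ 100×(64 − 3)/(128 − 3) = 6100/125 = 48.80.
p = 49 reproduces all three channels after rounding.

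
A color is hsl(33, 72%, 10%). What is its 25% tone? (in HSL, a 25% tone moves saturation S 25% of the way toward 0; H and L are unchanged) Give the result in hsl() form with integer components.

hsl(33, 54%, 10%)

S moves 25% from 72 toward 0: 72 − 18 = 54 → 54.
H and L are unchanged.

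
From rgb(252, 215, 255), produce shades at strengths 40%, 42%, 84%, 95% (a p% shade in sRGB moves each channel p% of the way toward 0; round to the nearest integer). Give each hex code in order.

#978199, #927d94, #282229, #0d0b0d

40%: (252 − 100.8 = 151.2→151, 215 − 86 = 129→129, 255 − 102 = 153→153) → #978199
42%: (252 − 105.84 = 146.16→146, 215 − 90.3 = 124.7→125, 255 − 107.1 = 147.9→148) → #927d94
84%: (252 − 211.68 = 40.32→40, 215 − 180.6 = 34.4→34, 255 − 214.2 = 40.8→41) → #282229
95%: (252 − 239.4 = 12.6→13, 215 − 204.25 = 10.75→11, 255 − 242.25 = 12.75→13) → #0d0b0d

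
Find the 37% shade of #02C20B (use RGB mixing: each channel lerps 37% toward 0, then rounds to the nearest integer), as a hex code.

#017A07

#02C20B is rgb(2, 194, 11).
Lerp each channel 37% toward 0:
  R: 2 − 0.74 = 1.26 → 1
  G: 194 + 0.37×(0−194) = 194 − 71.78 = 122.22 → 122
  B: 11 + 0.37×(0−11) = 11 − 4.07 = 6.93 → 7
rgb(1, 122, 7) = #017A07.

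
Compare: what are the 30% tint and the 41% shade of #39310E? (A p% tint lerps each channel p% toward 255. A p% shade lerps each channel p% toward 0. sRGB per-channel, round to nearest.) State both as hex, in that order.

#746F56, #221D08

#39310E is rgb(57, 49, 14).
30% tint:
  R: 57 + 0.3×(255−57) = 57 + 59.4 = 116.4 → 116
  G: 49 + 0.3×(255−49) = 49 + 61.8 = 110.8 → 111
  B: 14 + 72.3 = 86.3 → 86
  → #746F56
41% shade:
  R: 57 + 0.41×(0−57) = 57 − 23.37 = 33.63 → 34
  G: 49 − 20.09 = 28.91 → 29
  B: 14 − 5.74 = 8.26 → 8
  → #221D08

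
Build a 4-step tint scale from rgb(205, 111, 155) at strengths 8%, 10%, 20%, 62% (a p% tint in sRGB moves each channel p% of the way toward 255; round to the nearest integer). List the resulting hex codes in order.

8%: (205 + 4 = 209→209, 111 + 11.52 = 122.52→123, 155 + 8 = 163→163) → #D17BA3
10%: (205 + 5 = 210→210, 111 + 14.4 = 125.4→125, 155 + 10 = 165→165) → #D27DA5
20%: (205 + 10 = 215→215, 111 + 28.8 = 139.8→140, 155 + 20 = 175→175) → #D78CAF
62%: (205 + 31 = 236→236, 111 + 89.28 = 200.28→200, 155 + 62 = 217→217) → #ECC8D9

#D17BA3, #D27DA5, #D78CAF, #ECC8D9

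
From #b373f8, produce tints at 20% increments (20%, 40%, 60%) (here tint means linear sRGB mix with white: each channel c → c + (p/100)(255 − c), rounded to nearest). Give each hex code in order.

#c28ff9, #d1abfb, #e1c7fc

#b373f8 is rgb(179, 115, 248).
20%: (179 + 15.2 = 194.2→194, 115 + 28 = 143→143, 248 + 1.4 = 249.4→249) → #c28ff9
40%: (179 + 30.4 = 209.4→209, 115 + 56 = 171→171, 248 + 2.8 = 250.8→251) → #d1abfb
60%: (179 + 45.6 = 224.6→225, 115 + 84 = 199→199, 248 + 4.2 = 252.2→252) → #e1c7fc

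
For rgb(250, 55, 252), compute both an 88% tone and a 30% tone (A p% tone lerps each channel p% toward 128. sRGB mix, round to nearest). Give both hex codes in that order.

#8F778F, #D54DD7

88% tone:
  R: 250 − 107.36 = 142.64 → 143
  G: 55 + 0.88×(128−55) = 55 + 64.24 = 119.24 → 119
  B: 252 + 0.88×(128−252) = 252 − 109.12 = 142.88 → 143
  → #8F778F
30% tone:
  R: 250 + 0.3×(128−250) = 250 − 36.6 = 213.4 → 213
  G: 55 + 21.9 = 76.9 → 77
  B: 252 − 37.2 = 214.8 → 215
  → #D54DD7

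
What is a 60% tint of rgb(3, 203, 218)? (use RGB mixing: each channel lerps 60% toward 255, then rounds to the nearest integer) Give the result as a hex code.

#9AEAF0

A 60% tint moves each channel 60% toward 255:
  R: 3 + 0.6×(255−3) = 3 + 151.2 = 154.2 → 154
  G: 203 + 0.6×(255−203) = 203 + 31.2 = 234.2 → 234
  B: 218 + 0.6×(255−218) = 218 + 22.2 = 240.2 → 240
rgb(154, 234, 240) = #9AEAF0.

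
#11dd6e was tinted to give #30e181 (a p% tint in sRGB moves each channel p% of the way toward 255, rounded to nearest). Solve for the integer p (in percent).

#11dd6e is rgb(17, 221, 110); #30e181 is rgb(48, 225, 129).
On the R channel (widest range): 48 ≈ 17 + (p/100)(255 − 17), so p ≈ 100×(48 − 17)/(255 − 17) = 3100/238 = 13.03.
p = 13 reproduces all three channels after rounding.

13%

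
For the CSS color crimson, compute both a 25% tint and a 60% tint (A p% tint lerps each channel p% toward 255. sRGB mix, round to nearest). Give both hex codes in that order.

#E54F6D, #F1A1B1

CSS crimson is rgb(220, 20, 60).
25% tint:
  R: 220 + 8.75 = 228.75 → 229
  G: 20 + 0.25×(255−20) = 20 + 58.75 = 78.75 → 79
  B: 60 + 0.25×(255−60) = 60 + 48.75 = 108.75 → 109
  → #E54F6D
60% tint:
  R: 220 + 0.6×(255−220) = 220 + 21 = 241 → 241
  G: 20 + 141 = 161 → 161
  B: 60 + 0.6×(255−60) = 60 + 117 = 177 → 177
  → #F1A1B1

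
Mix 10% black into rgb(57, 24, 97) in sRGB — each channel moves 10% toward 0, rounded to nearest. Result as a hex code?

A 10% shade moves each channel 10% toward 0:
  R: 57 + 0.1×(0−57) = 57 − 5.7 = 51.3 → 51
  G: 24 + 0.1×(0−24) = 24 − 2.4 = 21.6 → 22
  B: 97 − 9.7 = 87.3 → 87
rgb(51, 22, 87) = #331657.

#331657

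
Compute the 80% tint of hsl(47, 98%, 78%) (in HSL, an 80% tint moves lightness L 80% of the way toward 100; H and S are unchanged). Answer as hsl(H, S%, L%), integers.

hsl(47, 98%, 96%)

L moves 80% from 78 toward 100: 78 + 17.6 = 95.6 → 96.
H and S are unchanged.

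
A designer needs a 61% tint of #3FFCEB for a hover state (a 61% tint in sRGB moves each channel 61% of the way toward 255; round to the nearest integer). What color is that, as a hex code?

#B4FEF7

#3FFCEB is rgb(63, 252, 235).
A 61% tint moves each channel 61% toward 255:
  R: 63 + 117.12 = 180.12 → 180
  G: 252 + 1.83 = 253.83 → 254
  B: 235 + 0.61×(255−235) = 235 + 12.2 = 247.2 → 247
rgb(180, 254, 247) = #B4FEF7.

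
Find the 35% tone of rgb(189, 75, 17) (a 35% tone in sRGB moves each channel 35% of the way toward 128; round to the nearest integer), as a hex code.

#a85e38

A 35% tone moves each channel 35% toward 128:
  R: 189 + 0.35×(128−189) = 189 − 21.35 = 167.65 → 168
  G: 75 + 18.55 = 93.55 → 94
  B: 17 + 38.85 = 55.85 → 56
rgb(168, 94, 56) = #a85e38.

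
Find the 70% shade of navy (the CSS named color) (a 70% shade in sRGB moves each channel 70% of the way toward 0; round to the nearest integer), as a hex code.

CSS navy is rgb(0, 0, 128).
A 70% shade moves each channel 70% toward 0:
  R: 0 + 0.7×(0−0) = 0 + 0 = 0 → 0
  G: 0 + 0.7×(0−0) = 0 + 0 = 0 → 0
  B: 128 − 89.6 = 38.4 → 38
rgb(0, 0, 38) = #000026.

#000026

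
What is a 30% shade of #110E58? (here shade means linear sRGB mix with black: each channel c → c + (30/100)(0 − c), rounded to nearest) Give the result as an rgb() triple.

rgb(12, 10, 62)

#110E58 is rgb(17, 14, 88).
A 30% shade moves each channel 30% toward 0:
  R: 17 − 5.1 = 11.9 → 12
  G: 14 − 4.2 = 9.8 → 10
  B: 88 − 26.4 = 61.6 → 62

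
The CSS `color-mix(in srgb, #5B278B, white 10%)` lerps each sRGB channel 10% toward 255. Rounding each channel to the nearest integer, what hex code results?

#6B3D97

#5B278B is rgb(91, 39, 139).
A 10% tint moves each channel 10% toward 255:
  R: 91 + 16.4 = 107.4 → 107
  G: 39 + 0.1×(255−39) = 39 + 21.6 = 60.6 → 61
  B: 139 + 0.1×(255−139) = 139 + 11.6 = 150.6 → 151
rgb(107, 61, 151) = #6B3D97.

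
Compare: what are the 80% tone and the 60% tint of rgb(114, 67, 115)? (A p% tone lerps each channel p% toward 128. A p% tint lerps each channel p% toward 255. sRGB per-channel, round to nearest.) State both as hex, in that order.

80% tone:
  R: 114 + 11.2 = 125.2 → 125
  G: 67 + 0.8×(128−67) = 67 + 48.8 = 115.8 → 116
  B: 115 + 0.8×(128−115) = 115 + 10.4 = 125.4 → 125
  → #7D747D
60% tint:
  R: 114 + 84.6 = 198.6 → 199
  G: 67 + 112.8 = 179.8 → 180
  B: 115 + 0.6×(255−115) = 115 + 84 = 199 → 199
  → #C7B4C7

#7D747D, #C7B4C7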